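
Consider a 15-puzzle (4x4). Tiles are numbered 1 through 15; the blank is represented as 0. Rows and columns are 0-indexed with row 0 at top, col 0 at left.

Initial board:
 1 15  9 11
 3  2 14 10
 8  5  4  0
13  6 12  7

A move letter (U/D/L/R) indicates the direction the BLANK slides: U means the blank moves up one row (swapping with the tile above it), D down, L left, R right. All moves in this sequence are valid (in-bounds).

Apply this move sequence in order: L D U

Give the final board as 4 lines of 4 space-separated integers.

Answer:  1 15  9 11
 3  2 14 10
 8  5  0  4
13  6 12  7

Derivation:
After move 1 (L):
 1 15  9 11
 3  2 14 10
 8  5  0  4
13  6 12  7

After move 2 (D):
 1 15  9 11
 3  2 14 10
 8  5 12  4
13  6  0  7

After move 3 (U):
 1 15  9 11
 3  2 14 10
 8  5  0  4
13  6 12  7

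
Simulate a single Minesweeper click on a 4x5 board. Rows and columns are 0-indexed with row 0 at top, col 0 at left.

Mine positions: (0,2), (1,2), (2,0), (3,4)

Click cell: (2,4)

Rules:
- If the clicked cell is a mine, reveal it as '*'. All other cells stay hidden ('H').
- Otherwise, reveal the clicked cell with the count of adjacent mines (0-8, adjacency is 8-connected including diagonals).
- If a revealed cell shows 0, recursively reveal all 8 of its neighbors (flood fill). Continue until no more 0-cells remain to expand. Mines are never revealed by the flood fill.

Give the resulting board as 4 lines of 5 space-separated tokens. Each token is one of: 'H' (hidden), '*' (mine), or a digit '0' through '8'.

H H H H H
H H H H H
H H H H 1
H H H H H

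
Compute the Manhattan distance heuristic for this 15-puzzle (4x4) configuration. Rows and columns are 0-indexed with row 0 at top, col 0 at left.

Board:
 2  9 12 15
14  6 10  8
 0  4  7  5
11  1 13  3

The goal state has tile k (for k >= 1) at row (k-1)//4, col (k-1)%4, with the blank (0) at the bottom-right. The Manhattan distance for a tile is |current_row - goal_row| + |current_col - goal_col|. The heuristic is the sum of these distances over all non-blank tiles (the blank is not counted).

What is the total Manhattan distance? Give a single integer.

Answer: 38

Derivation:
Tile 2: (0,0)->(0,1) = 1
Tile 9: (0,1)->(2,0) = 3
Tile 12: (0,2)->(2,3) = 3
Tile 15: (0,3)->(3,2) = 4
Tile 14: (1,0)->(3,1) = 3
Tile 6: (1,1)->(1,1) = 0
Tile 10: (1,2)->(2,1) = 2
Tile 8: (1,3)->(1,3) = 0
Tile 4: (2,1)->(0,3) = 4
Tile 7: (2,2)->(1,2) = 1
Tile 5: (2,3)->(1,0) = 4
Tile 11: (3,0)->(2,2) = 3
Tile 1: (3,1)->(0,0) = 4
Tile 13: (3,2)->(3,0) = 2
Tile 3: (3,3)->(0,2) = 4
Sum: 1 + 3 + 3 + 4 + 3 + 0 + 2 + 0 + 4 + 1 + 4 + 3 + 4 + 2 + 4 = 38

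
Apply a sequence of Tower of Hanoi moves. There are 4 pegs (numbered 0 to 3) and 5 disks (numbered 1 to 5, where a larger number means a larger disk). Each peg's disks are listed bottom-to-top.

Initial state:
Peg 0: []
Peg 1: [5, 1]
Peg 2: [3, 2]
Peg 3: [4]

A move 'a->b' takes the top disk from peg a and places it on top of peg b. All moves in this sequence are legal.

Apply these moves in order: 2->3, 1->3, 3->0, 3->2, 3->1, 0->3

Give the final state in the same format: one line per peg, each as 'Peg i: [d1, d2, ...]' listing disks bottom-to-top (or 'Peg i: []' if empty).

Answer: Peg 0: []
Peg 1: [5, 4]
Peg 2: [3, 2]
Peg 3: [1]

Derivation:
After move 1 (2->3):
Peg 0: []
Peg 1: [5, 1]
Peg 2: [3]
Peg 3: [4, 2]

After move 2 (1->3):
Peg 0: []
Peg 1: [5]
Peg 2: [3]
Peg 3: [4, 2, 1]

After move 3 (3->0):
Peg 0: [1]
Peg 1: [5]
Peg 2: [3]
Peg 3: [4, 2]

After move 4 (3->2):
Peg 0: [1]
Peg 1: [5]
Peg 2: [3, 2]
Peg 3: [4]

After move 5 (3->1):
Peg 0: [1]
Peg 1: [5, 4]
Peg 2: [3, 2]
Peg 3: []

After move 6 (0->3):
Peg 0: []
Peg 1: [5, 4]
Peg 2: [3, 2]
Peg 3: [1]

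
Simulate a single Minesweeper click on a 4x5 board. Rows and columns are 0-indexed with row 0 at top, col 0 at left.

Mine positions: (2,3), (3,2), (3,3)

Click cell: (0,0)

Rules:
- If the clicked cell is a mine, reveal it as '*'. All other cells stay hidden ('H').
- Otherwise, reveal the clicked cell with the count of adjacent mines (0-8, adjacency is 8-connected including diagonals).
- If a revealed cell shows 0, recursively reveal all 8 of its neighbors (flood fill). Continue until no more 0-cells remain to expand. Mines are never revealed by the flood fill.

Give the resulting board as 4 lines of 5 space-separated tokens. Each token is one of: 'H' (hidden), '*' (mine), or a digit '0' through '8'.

0 0 0 0 0
0 0 1 1 1
0 1 3 H H
0 1 H H H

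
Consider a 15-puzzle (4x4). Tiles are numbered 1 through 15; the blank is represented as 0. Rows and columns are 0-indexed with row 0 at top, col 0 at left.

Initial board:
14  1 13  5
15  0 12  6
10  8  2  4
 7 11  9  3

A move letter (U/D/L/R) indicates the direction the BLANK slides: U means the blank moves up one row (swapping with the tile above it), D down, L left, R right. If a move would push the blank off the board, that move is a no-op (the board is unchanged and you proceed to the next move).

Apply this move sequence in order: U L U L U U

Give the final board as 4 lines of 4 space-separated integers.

Answer:  0 14 13  5
15  1 12  6
10  8  2  4
 7 11  9  3

Derivation:
After move 1 (U):
14  0 13  5
15  1 12  6
10  8  2  4
 7 11  9  3

After move 2 (L):
 0 14 13  5
15  1 12  6
10  8  2  4
 7 11  9  3

After move 3 (U):
 0 14 13  5
15  1 12  6
10  8  2  4
 7 11  9  3

After move 4 (L):
 0 14 13  5
15  1 12  6
10  8  2  4
 7 11  9  3

After move 5 (U):
 0 14 13  5
15  1 12  6
10  8  2  4
 7 11  9  3

After move 6 (U):
 0 14 13  5
15  1 12  6
10  8  2  4
 7 11  9  3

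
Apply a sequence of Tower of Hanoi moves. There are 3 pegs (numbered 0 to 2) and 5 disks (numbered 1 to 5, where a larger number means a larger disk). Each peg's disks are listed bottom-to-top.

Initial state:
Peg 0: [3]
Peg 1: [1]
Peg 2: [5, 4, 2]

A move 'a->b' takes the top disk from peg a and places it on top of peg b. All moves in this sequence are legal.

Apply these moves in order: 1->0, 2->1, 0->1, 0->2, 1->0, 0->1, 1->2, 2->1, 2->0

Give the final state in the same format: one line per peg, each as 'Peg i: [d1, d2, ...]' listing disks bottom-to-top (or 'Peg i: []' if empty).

After move 1 (1->0):
Peg 0: [3, 1]
Peg 1: []
Peg 2: [5, 4, 2]

After move 2 (2->1):
Peg 0: [3, 1]
Peg 1: [2]
Peg 2: [5, 4]

After move 3 (0->1):
Peg 0: [3]
Peg 1: [2, 1]
Peg 2: [5, 4]

After move 4 (0->2):
Peg 0: []
Peg 1: [2, 1]
Peg 2: [5, 4, 3]

After move 5 (1->0):
Peg 0: [1]
Peg 1: [2]
Peg 2: [5, 4, 3]

After move 6 (0->1):
Peg 0: []
Peg 1: [2, 1]
Peg 2: [5, 4, 3]

After move 7 (1->2):
Peg 0: []
Peg 1: [2]
Peg 2: [5, 4, 3, 1]

After move 8 (2->1):
Peg 0: []
Peg 1: [2, 1]
Peg 2: [5, 4, 3]

After move 9 (2->0):
Peg 0: [3]
Peg 1: [2, 1]
Peg 2: [5, 4]

Answer: Peg 0: [3]
Peg 1: [2, 1]
Peg 2: [5, 4]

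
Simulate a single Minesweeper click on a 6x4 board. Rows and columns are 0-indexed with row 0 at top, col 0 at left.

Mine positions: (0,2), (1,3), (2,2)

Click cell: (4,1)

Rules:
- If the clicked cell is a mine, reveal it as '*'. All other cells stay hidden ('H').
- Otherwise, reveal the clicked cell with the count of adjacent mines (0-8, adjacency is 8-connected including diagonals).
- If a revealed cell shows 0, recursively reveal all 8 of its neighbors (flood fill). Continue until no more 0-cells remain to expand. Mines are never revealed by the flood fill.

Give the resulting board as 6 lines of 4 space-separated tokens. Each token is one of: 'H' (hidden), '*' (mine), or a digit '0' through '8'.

0 1 H H
0 2 H H
0 1 H H
0 1 1 1
0 0 0 0
0 0 0 0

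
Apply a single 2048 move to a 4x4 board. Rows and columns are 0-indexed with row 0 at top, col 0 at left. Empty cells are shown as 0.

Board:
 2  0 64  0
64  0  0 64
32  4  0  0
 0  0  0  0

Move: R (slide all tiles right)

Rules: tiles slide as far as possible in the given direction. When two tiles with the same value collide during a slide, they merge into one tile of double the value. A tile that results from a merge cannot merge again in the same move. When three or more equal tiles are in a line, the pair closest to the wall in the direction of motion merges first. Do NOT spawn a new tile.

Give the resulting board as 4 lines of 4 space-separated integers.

Answer:   0   0   2  64
  0   0   0 128
  0   0  32   4
  0   0   0   0

Derivation:
Slide right:
row 0: [2, 0, 64, 0] -> [0, 0, 2, 64]
row 1: [64, 0, 0, 64] -> [0, 0, 0, 128]
row 2: [32, 4, 0, 0] -> [0, 0, 32, 4]
row 3: [0, 0, 0, 0] -> [0, 0, 0, 0]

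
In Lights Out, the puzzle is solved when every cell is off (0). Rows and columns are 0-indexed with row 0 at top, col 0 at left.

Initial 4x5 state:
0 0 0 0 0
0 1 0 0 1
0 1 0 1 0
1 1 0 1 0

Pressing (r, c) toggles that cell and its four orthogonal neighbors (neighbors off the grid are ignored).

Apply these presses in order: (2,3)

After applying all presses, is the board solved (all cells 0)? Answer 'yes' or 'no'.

Answer: no

Derivation:
After press 1 at (2,3):
0 0 0 0 0
0 1 0 1 1
0 1 1 0 1
1 1 0 0 0

Lights still on: 8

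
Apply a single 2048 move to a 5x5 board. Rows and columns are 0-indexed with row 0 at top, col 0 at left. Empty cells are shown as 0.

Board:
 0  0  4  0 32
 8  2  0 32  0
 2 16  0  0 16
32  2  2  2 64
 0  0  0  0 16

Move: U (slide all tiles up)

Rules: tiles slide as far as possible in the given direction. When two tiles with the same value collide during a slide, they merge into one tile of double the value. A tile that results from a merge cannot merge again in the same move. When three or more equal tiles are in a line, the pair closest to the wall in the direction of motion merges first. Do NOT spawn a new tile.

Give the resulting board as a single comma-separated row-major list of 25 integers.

Slide up:
col 0: [0, 8, 2, 32, 0] -> [8, 2, 32, 0, 0]
col 1: [0, 2, 16, 2, 0] -> [2, 16, 2, 0, 0]
col 2: [4, 0, 0, 2, 0] -> [4, 2, 0, 0, 0]
col 3: [0, 32, 0, 2, 0] -> [32, 2, 0, 0, 0]
col 4: [32, 0, 16, 64, 16] -> [32, 16, 64, 16, 0]

Answer: 8, 2, 4, 32, 32, 2, 16, 2, 2, 16, 32, 2, 0, 0, 64, 0, 0, 0, 0, 16, 0, 0, 0, 0, 0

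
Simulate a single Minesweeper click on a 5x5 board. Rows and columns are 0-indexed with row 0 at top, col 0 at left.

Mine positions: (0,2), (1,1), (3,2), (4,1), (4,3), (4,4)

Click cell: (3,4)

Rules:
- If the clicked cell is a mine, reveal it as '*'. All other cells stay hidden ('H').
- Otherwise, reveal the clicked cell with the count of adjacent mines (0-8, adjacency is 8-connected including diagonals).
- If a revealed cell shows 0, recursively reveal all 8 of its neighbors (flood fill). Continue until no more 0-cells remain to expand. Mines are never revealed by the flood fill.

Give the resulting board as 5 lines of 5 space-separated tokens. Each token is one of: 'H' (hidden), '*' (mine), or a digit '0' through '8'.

H H H H H
H H H H H
H H H H H
H H H H 2
H H H H H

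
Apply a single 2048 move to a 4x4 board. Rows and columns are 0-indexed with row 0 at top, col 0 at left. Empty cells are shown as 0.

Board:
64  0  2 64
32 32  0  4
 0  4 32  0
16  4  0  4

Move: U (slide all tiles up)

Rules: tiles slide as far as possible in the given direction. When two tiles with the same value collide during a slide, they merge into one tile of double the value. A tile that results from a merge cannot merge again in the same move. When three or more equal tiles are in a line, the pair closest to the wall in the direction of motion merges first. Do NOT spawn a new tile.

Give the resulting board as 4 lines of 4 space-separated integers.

Slide up:
col 0: [64, 32, 0, 16] -> [64, 32, 16, 0]
col 1: [0, 32, 4, 4] -> [32, 8, 0, 0]
col 2: [2, 0, 32, 0] -> [2, 32, 0, 0]
col 3: [64, 4, 0, 4] -> [64, 8, 0, 0]

Answer: 64 32  2 64
32  8 32  8
16  0  0  0
 0  0  0  0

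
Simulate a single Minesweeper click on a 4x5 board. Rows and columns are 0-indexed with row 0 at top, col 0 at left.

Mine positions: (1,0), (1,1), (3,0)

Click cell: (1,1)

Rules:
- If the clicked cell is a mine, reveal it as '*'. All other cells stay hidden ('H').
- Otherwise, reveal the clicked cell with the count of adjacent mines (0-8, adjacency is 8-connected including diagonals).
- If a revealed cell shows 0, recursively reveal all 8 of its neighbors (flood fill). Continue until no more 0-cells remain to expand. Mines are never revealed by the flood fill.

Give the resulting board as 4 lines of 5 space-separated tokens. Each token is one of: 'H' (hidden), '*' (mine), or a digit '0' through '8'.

H H H H H
H * H H H
H H H H H
H H H H H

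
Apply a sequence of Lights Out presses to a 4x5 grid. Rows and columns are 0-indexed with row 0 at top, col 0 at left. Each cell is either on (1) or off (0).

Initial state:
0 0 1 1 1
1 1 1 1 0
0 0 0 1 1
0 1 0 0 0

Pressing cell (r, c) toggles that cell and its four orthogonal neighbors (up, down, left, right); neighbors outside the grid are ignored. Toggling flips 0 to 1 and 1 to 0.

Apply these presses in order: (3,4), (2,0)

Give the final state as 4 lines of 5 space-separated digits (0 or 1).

After press 1 at (3,4):
0 0 1 1 1
1 1 1 1 0
0 0 0 1 0
0 1 0 1 1

After press 2 at (2,0):
0 0 1 1 1
0 1 1 1 0
1 1 0 1 0
1 1 0 1 1

Answer: 0 0 1 1 1
0 1 1 1 0
1 1 0 1 0
1 1 0 1 1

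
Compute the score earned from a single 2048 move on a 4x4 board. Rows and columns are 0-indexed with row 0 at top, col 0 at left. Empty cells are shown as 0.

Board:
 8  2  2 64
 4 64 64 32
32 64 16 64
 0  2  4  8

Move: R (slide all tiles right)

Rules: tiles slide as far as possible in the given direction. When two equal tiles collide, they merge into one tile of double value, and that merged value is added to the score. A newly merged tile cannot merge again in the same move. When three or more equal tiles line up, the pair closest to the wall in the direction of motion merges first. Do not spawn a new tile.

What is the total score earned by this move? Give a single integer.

Answer: 132

Derivation:
Slide right:
row 0: [8, 2, 2, 64] -> [0, 8, 4, 64]  score +4 (running 4)
row 1: [4, 64, 64, 32] -> [0, 4, 128, 32]  score +128 (running 132)
row 2: [32, 64, 16, 64] -> [32, 64, 16, 64]  score +0 (running 132)
row 3: [0, 2, 4, 8] -> [0, 2, 4, 8]  score +0 (running 132)
Board after move:
  0   8   4  64
  0   4 128  32
 32  64  16  64
  0   2   4   8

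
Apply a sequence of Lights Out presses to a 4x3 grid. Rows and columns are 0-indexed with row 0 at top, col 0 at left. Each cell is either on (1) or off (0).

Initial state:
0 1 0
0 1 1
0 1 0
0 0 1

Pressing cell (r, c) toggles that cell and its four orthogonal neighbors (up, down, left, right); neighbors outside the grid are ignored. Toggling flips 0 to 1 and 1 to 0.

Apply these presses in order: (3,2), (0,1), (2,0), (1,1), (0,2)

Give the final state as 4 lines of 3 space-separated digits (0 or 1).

Answer: 1 0 0
0 1 1
1 1 1
1 1 0

Derivation:
After press 1 at (3,2):
0 1 0
0 1 1
0 1 1
0 1 0

After press 2 at (0,1):
1 0 1
0 0 1
0 1 1
0 1 0

After press 3 at (2,0):
1 0 1
1 0 1
1 0 1
1 1 0

After press 4 at (1,1):
1 1 1
0 1 0
1 1 1
1 1 0

After press 5 at (0,2):
1 0 0
0 1 1
1 1 1
1 1 0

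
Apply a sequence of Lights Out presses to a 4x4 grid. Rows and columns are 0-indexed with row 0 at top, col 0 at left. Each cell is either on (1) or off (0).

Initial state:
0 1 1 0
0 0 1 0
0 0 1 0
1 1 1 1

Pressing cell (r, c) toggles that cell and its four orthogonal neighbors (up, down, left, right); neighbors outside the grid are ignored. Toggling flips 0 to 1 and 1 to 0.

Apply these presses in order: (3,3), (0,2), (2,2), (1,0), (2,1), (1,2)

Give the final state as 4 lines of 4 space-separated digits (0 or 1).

Answer: 1 0 1 1
1 1 0 1
0 0 0 0
1 0 1 0

Derivation:
After press 1 at (3,3):
0 1 1 0
0 0 1 0
0 0 1 1
1 1 0 0

After press 2 at (0,2):
0 0 0 1
0 0 0 0
0 0 1 1
1 1 0 0

After press 3 at (2,2):
0 0 0 1
0 0 1 0
0 1 0 0
1 1 1 0

After press 4 at (1,0):
1 0 0 1
1 1 1 0
1 1 0 0
1 1 1 0

After press 5 at (2,1):
1 0 0 1
1 0 1 0
0 0 1 0
1 0 1 0

After press 6 at (1,2):
1 0 1 1
1 1 0 1
0 0 0 0
1 0 1 0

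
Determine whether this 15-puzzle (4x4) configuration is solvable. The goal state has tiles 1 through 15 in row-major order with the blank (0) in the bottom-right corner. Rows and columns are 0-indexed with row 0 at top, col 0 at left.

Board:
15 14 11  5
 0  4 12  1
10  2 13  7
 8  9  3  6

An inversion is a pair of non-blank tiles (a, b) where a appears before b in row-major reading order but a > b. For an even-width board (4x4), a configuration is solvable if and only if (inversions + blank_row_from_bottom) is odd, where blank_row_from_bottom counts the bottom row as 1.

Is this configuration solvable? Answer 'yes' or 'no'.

Inversions: 69
Blank is in row 1 (0-indexed from top), which is row 3 counting from the bottom (bottom = 1).
69 + 3 = 72, which is even, so the puzzle is not solvable.

Answer: no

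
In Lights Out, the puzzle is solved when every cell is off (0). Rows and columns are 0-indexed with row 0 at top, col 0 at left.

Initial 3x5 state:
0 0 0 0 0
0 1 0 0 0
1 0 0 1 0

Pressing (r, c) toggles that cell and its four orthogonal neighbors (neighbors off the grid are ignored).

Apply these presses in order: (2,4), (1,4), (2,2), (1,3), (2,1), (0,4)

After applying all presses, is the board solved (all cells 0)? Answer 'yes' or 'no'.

After press 1 at (2,4):
0 0 0 0 0
0 1 0 0 1
1 0 0 0 1

After press 2 at (1,4):
0 0 0 0 1
0 1 0 1 0
1 0 0 0 0

After press 3 at (2,2):
0 0 0 0 1
0 1 1 1 0
1 1 1 1 0

After press 4 at (1,3):
0 0 0 1 1
0 1 0 0 1
1 1 1 0 0

After press 5 at (2,1):
0 0 0 1 1
0 0 0 0 1
0 0 0 0 0

After press 6 at (0,4):
0 0 0 0 0
0 0 0 0 0
0 0 0 0 0

Lights still on: 0

Answer: yes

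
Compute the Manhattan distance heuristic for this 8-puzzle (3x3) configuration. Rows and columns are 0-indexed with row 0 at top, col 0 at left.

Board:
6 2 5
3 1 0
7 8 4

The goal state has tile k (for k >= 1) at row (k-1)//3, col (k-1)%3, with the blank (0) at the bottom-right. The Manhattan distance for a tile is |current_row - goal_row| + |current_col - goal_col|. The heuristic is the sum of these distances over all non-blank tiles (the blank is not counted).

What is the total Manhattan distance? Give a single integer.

Tile 6: (0,0)->(1,2) = 3
Tile 2: (0,1)->(0,1) = 0
Tile 5: (0,2)->(1,1) = 2
Tile 3: (1,0)->(0,2) = 3
Tile 1: (1,1)->(0,0) = 2
Tile 7: (2,0)->(2,0) = 0
Tile 8: (2,1)->(2,1) = 0
Tile 4: (2,2)->(1,0) = 3
Sum: 3 + 0 + 2 + 3 + 2 + 0 + 0 + 3 = 13

Answer: 13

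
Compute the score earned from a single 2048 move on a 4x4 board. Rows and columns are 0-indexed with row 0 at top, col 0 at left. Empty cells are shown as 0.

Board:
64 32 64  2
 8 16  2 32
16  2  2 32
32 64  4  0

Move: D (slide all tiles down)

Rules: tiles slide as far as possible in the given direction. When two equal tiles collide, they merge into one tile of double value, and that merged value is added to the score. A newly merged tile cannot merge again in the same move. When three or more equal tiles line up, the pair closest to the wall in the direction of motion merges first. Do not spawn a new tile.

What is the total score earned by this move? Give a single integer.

Answer: 68

Derivation:
Slide down:
col 0: [64, 8, 16, 32] -> [64, 8, 16, 32]  score +0 (running 0)
col 1: [32, 16, 2, 64] -> [32, 16, 2, 64]  score +0 (running 0)
col 2: [64, 2, 2, 4] -> [0, 64, 4, 4]  score +4 (running 4)
col 3: [2, 32, 32, 0] -> [0, 0, 2, 64]  score +64 (running 68)
Board after move:
64 32  0  0
 8 16 64  0
16  2  4  2
32 64  4 64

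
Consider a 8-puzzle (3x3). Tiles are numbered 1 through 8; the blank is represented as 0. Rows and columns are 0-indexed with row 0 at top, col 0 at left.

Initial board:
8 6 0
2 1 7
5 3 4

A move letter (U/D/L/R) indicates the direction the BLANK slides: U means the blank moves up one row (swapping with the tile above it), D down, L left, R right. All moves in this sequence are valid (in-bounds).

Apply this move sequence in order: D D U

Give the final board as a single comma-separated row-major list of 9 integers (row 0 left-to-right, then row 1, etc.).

Answer: 8, 6, 7, 2, 1, 0, 5, 3, 4

Derivation:
After move 1 (D):
8 6 7
2 1 0
5 3 4

After move 2 (D):
8 6 7
2 1 4
5 3 0

After move 3 (U):
8 6 7
2 1 0
5 3 4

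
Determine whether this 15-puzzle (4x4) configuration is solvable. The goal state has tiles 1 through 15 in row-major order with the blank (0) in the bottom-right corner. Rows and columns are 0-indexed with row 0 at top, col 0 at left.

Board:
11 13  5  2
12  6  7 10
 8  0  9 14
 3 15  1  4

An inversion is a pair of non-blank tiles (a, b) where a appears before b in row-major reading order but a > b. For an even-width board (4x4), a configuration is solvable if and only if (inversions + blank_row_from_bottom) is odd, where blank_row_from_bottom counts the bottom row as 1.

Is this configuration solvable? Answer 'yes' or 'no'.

Inversions: 57
Blank is in row 2 (0-indexed from top), which is row 2 counting from the bottom (bottom = 1).
57 + 2 = 59, which is odd, so the puzzle is solvable.

Answer: yes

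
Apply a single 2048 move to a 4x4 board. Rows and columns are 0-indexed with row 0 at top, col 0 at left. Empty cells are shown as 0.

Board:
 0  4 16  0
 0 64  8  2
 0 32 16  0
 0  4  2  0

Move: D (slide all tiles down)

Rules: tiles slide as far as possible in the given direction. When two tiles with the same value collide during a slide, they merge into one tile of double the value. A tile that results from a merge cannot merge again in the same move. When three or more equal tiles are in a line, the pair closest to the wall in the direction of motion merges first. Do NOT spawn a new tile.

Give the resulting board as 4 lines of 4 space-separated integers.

Slide down:
col 0: [0, 0, 0, 0] -> [0, 0, 0, 0]
col 1: [4, 64, 32, 4] -> [4, 64, 32, 4]
col 2: [16, 8, 16, 2] -> [16, 8, 16, 2]
col 3: [0, 2, 0, 0] -> [0, 0, 0, 2]

Answer:  0  4 16  0
 0 64  8  0
 0 32 16  0
 0  4  2  2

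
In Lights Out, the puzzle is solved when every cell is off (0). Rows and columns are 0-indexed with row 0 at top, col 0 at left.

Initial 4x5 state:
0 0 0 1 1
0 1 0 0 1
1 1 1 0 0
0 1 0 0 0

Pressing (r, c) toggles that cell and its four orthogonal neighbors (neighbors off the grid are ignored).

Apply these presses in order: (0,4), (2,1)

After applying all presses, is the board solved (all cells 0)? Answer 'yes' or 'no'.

Answer: yes

Derivation:
After press 1 at (0,4):
0 0 0 0 0
0 1 0 0 0
1 1 1 0 0
0 1 0 0 0

After press 2 at (2,1):
0 0 0 0 0
0 0 0 0 0
0 0 0 0 0
0 0 0 0 0

Lights still on: 0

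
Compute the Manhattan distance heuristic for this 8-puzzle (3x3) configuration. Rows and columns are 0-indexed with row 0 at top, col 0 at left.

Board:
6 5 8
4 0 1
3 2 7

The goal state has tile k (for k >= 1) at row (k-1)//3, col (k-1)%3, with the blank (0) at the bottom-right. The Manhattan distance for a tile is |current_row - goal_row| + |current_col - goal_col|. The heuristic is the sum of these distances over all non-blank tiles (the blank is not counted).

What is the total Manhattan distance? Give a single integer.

Tile 6: at (0,0), goal (1,2), distance |0-1|+|0-2| = 3
Tile 5: at (0,1), goal (1,1), distance |0-1|+|1-1| = 1
Tile 8: at (0,2), goal (2,1), distance |0-2|+|2-1| = 3
Tile 4: at (1,0), goal (1,0), distance |1-1|+|0-0| = 0
Tile 1: at (1,2), goal (0,0), distance |1-0|+|2-0| = 3
Tile 3: at (2,0), goal (0,2), distance |2-0|+|0-2| = 4
Tile 2: at (2,1), goal (0,1), distance |2-0|+|1-1| = 2
Tile 7: at (2,2), goal (2,0), distance |2-2|+|2-0| = 2
Sum: 3 + 1 + 3 + 0 + 3 + 4 + 2 + 2 = 18

Answer: 18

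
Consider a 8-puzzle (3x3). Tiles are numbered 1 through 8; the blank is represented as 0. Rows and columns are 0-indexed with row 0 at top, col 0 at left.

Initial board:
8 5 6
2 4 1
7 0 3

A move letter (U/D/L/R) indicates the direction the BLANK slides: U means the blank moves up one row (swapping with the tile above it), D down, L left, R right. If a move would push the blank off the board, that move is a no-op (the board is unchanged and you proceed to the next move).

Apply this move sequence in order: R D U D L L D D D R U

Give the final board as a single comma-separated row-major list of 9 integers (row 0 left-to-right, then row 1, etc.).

After move 1 (R):
8 5 6
2 4 1
7 3 0

After move 2 (D):
8 5 6
2 4 1
7 3 0

After move 3 (U):
8 5 6
2 4 0
7 3 1

After move 4 (D):
8 5 6
2 4 1
7 3 0

After move 5 (L):
8 5 6
2 4 1
7 0 3

After move 6 (L):
8 5 6
2 4 1
0 7 3

After move 7 (D):
8 5 6
2 4 1
0 7 3

After move 8 (D):
8 5 6
2 4 1
0 7 3

After move 9 (D):
8 5 6
2 4 1
0 7 3

After move 10 (R):
8 5 6
2 4 1
7 0 3

After move 11 (U):
8 5 6
2 0 1
7 4 3

Answer: 8, 5, 6, 2, 0, 1, 7, 4, 3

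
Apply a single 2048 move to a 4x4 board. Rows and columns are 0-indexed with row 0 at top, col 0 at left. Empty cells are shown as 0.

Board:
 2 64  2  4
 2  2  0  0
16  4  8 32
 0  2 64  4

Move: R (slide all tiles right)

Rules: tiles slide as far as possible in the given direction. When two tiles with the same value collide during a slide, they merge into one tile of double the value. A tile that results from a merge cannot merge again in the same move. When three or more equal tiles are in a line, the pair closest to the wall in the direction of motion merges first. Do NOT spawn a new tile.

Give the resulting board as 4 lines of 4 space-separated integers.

Answer:  2 64  2  4
 0  0  0  4
16  4  8 32
 0  2 64  4

Derivation:
Slide right:
row 0: [2, 64, 2, 4] -> [2, 64, 2, 4]
row 1: [2, 2, 0, 0] -> [0, 0, 0, 4]
row 2: [16, 4, 8, 32] -> [16, 4, 8, 32]
row 3: [0, 2, 64, 4] -> [0, 2, 64, 4]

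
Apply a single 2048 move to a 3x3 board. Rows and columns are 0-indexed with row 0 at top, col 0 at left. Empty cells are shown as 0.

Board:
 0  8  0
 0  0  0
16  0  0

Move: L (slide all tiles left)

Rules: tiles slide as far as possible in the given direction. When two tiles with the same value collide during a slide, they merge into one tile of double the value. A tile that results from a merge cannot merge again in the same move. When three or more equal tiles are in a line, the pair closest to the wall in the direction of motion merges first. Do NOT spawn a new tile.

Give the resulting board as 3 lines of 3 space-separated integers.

Slide left:
row 0: [0, 8, 0] -> [8, 0, 0]
row 1: [0, 0, 0] -> [0, 0, 0]
row 2: [16, 0, 0] -> [16, 0, 0]

Answer:  8  0  0
 0  0  0
16  0  0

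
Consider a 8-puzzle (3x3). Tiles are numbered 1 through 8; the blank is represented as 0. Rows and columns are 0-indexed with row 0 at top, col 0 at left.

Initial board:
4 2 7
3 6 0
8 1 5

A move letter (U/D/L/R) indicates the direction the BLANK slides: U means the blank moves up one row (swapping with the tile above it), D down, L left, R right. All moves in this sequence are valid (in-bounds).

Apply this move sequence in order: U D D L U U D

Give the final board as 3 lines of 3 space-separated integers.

After move 1 (U):
4 2 0
3 6 7
8 1 5

After move 2 (D):
4 2 7
3 6 0
8 1 5

After move 3 (D):
4 2 7
3 6 5
8 1 0

After move 4 (L):
4 2 7
3 6 5
8 0 1

After move 5 (U):
4 2 7
3 0 5
8 6 1

After move 6 (U):
4 0 7
3 2 5
8 6 1

After move 7 (D):
4 2 7
3 0 5
8 6 1

Answer: 4 2 7
3 0 5
8 6 1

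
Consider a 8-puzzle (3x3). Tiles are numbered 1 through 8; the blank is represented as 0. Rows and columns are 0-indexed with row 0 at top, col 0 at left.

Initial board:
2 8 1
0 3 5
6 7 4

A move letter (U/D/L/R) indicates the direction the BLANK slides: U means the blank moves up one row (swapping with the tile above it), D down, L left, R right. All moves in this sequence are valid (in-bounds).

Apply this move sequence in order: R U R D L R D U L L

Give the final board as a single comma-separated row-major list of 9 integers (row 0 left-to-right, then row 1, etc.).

After move 1 (R):
2 8 1
3 0 5
6 7 4

After move 2 (U):
2 0 1
3 8 5
6 7 4

After move 3 (R):
2 1 0
3 8 5
6 7 4

After move 4 (D):
2 1 5
3 8 0
6 7 4

After move 5 (L):
2 1 5
3 0 8
6 7 4

After move 6 (R):
2 1 5
3 8 0
6 7 4

After move 7 (D):
2 1 5
3 8 4
6 7 0

After move 8 (U):
2 1 5
3 8 0
6 7 4

After move 9 (L):
2 1 5
3 0 8
6 7 4

After move 10 (L):
2 1 5
0 3 8
6 7 4

Answer: 2, 1, 5, 0, 3, 8, 6, 7, 4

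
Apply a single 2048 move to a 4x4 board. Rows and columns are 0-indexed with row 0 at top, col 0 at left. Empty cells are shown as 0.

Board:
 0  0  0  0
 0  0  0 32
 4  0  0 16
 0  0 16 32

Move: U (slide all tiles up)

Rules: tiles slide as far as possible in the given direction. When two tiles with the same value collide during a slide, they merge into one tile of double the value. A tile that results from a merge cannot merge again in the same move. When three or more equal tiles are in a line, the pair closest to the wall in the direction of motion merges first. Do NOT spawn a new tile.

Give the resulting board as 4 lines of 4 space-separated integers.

Slide up:
col 0: [0, 0, 4, 0] -> [4, 0, 0, 0]
col 1: [0, 0, 0, 0] -> [0, 0, 0, 0]
col 2: [0, 0, 0, 16] -> [16, 0, 0, 0]
col 3: [0, 32, 16, 32] -> [32, 16, 32, 0]

Answer:  4  0 16 32
 0  0  0 16
 0  0  0 32
 0  0  0  0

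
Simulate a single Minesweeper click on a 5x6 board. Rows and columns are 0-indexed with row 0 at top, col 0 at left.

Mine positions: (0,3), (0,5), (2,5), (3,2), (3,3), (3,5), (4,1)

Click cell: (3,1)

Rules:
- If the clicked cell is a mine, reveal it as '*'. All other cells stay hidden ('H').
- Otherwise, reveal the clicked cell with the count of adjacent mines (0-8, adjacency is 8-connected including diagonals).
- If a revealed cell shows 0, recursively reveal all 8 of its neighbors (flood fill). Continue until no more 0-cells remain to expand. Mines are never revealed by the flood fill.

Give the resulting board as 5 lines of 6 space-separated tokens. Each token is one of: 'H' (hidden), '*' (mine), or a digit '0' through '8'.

H H H H H H
H H H H H H
H H H H H H
H 2 H H H H
H H H H H H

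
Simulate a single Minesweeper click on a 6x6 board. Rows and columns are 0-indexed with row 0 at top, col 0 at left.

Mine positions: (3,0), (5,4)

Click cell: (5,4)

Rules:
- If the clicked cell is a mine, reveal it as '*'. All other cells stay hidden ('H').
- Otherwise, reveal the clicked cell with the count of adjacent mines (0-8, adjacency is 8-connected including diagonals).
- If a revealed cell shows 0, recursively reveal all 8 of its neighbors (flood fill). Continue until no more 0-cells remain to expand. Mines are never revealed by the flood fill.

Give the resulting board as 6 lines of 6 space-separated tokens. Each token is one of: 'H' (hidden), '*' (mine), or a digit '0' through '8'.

H H H H H H
H H H H H H
H H H H H H
H H H H H H
H H H H H H
H H H H * H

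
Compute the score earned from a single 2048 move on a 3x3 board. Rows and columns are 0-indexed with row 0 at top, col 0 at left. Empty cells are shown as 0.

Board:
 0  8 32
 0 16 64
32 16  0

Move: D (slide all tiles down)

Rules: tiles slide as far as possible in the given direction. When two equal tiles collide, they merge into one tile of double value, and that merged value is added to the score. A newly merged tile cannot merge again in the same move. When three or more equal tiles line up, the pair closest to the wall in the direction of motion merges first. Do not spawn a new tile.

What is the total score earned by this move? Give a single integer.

Answer: 32

Derivation:
Slide down:
col 0: [0, 0, 32] -> [0, 0, 32]  score +0 (running 0)
col 1: [8, 16, 16] -> [0, 8, 32]  score +32 (running 32)
col 2: [32, 64, 0] -> [0, 32, 64]  score +0 (running 32)
Board after move:
 0  0  0
 0  8 32
32 32 64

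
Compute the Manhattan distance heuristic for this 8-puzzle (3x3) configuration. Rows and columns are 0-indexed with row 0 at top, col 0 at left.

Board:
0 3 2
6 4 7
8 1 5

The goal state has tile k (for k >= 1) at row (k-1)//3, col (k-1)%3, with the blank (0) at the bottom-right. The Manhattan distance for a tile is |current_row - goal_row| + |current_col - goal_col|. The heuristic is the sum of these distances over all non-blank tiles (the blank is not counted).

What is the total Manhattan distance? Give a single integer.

Tile 3: (0,1)->(0,2) = 1
Tile 2: (0,2)->(0,1) = 1
Tile 6: (1,0)->(1,2) = 2
Tile 4: (1,1)->(1,0) = 1
Tile 7: (1,2)->(2,0) = 3
Tile 8: (2,0)->(2,1) = 1
Tile 1: (2,1)->(0,0) = 3
Tile 5: (2,2)->(1,1) = 2
Sum: 1 + 1 + 2 + 1 + 3 + 1 + 3 + 2 = 14

Answer: 14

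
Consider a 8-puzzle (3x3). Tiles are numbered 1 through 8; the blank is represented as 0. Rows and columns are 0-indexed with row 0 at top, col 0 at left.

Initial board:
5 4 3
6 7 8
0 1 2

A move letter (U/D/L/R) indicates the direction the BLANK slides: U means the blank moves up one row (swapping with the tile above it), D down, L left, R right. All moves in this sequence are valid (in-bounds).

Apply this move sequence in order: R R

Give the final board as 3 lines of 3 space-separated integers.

After move 1 (R):
5 4 3
6 7 8
1 0 2

After move 2 (R):
5 4 3
6 7 8
1 2 0

Answer: 5 4 3
6 7 8
1 2 0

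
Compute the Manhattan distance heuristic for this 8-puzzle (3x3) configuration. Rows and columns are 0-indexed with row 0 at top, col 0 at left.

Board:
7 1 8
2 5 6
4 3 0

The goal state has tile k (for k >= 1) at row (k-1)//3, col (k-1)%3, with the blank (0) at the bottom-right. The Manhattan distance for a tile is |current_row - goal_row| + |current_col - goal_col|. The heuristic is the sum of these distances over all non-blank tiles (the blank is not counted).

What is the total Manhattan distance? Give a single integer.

Tile 7: (0,0)->(2,0) = 2
Tile 1: (0,1)->(0,0) = 1
Tile 8: (0,2)->(2,1) = 3
Tile 2: (1,0)->(0,1) = 2
Tile 5: (1,1)->(1,1) = 0
Tile 6: (1,2)->(1,2) = 0
Tile 4: (2,0)->(1,0) = 1
Tile 3: (2,1)->(0,2) = 3
Sum: 2 + 1 + 3 + 2 + 0 + 0 + 1 + 3 = 12

Answer: 12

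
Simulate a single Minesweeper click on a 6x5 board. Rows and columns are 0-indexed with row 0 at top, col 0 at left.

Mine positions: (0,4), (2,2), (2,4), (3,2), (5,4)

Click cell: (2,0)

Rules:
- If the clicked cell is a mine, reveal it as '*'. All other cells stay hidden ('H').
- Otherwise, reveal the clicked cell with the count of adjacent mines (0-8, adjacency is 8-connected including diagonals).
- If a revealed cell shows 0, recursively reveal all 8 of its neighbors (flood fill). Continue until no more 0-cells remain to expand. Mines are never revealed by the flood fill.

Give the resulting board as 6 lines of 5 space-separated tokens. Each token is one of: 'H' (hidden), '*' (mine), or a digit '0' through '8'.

0 0 0 1 H
0 1 1 3 H
0 2 H H H
0 2 H H H
0 1 1 2 H
0 0 0 1 H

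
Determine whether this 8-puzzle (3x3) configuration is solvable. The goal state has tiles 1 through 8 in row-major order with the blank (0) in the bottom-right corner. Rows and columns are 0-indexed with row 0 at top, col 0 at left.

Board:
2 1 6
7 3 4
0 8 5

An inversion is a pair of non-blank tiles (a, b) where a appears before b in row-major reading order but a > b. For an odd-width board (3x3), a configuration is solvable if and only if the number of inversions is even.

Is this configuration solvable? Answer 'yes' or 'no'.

Inversions (pairs i<j in row-major order where tile[i] > tile[j] > 0): 8
8 is even, so the puzzle is solvable.

Answer: yes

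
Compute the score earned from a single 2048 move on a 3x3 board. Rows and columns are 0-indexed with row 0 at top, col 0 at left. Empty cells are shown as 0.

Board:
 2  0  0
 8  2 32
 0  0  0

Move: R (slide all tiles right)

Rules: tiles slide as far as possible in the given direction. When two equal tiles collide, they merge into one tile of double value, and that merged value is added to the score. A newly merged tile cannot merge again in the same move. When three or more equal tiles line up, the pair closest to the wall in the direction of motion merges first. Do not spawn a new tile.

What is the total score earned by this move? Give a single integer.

Answer: 0

Derivation:
Slide right:
row 0: [2, 0, 0] -> [0, 0, 2]  score +0 (running 0)
row 1: [8, 2, 32] -> [8, 2, 32]  score +0 (running 0)
row 2: [0, 0, 0] -> [0, 0, 0]  score +0 (running 0)
Board after move:
 0  0  2
 8  2 32
 0  0  0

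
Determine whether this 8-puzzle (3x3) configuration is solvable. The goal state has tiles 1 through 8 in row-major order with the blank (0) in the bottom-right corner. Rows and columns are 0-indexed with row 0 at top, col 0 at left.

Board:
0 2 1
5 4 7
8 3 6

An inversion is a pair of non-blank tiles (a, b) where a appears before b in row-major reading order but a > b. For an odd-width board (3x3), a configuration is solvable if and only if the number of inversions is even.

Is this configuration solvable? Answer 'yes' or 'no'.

Answer: yes

Derivation:
Inversions (pairs i<j in row-major order where tile[i] > tile[j] > 0): 8
8 is even, so the puzzle is solvable.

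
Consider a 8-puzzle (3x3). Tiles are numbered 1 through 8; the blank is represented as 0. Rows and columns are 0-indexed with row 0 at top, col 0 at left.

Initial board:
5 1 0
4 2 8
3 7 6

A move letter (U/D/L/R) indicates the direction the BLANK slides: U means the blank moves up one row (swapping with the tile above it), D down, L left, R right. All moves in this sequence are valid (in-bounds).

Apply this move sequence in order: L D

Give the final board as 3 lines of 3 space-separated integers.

After move 1 (L):
5 0 1
4 2 8
3 7 6

After move 2 (D):
5 2 1
4 0 8
3 7 6

Answer: 5 2 1
4 0 8
3 7 6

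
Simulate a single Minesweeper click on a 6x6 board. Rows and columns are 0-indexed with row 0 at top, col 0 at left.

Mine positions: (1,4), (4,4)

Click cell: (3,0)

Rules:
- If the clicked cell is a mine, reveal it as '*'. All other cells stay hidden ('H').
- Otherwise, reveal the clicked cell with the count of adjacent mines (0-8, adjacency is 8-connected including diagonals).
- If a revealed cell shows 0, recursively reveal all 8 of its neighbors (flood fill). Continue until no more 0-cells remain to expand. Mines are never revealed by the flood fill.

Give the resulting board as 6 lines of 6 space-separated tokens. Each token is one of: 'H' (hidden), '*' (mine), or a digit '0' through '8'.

0 0 0 1 H H
0 0 0 1 H H
0 0 0 1 H H
0 0 0 1 H H
0 0 0 1 H H
0 0 0 1 H H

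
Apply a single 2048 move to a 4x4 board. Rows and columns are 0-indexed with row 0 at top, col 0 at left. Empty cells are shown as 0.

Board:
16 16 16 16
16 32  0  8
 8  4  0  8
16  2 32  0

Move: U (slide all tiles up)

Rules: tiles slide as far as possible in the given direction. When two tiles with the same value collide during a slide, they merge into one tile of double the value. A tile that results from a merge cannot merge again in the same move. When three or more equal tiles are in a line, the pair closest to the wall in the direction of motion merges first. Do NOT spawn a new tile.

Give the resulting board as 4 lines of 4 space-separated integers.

Answer: 32 16 16 16
 8 32 32 16
16  4  0  0
 0  2  0  0

Derivation:
Slide up:
col 0: [16, 16, 8, 16] -> [32, 8, 16, 0]
col 1: [16, 32, 4, 2] -> [16, 32, 4, 2]
col 2: [16, 0, 0, 32] -> [16, 32, 0, 0]
col 3: [16, 8, 8, 0] -> [16, 16, 0, 0]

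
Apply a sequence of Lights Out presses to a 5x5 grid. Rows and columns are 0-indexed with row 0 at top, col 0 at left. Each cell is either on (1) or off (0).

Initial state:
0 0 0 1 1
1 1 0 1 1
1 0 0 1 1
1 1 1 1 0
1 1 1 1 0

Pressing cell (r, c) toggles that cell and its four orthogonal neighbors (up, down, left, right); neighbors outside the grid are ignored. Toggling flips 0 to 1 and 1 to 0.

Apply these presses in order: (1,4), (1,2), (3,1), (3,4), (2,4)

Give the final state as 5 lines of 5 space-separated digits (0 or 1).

Answer: 0 0 1 1 0
1 0 1 1 1
1 1 1 0 0
0 0 0 0 0
1 0 1 1 1

Derivation:
After press 1 at (1,4):
0 0 0 1 0
1 1 0 0 0
1 0 0 1 0
1 1 1 1 0
1 1 1 1 0

After press 2 at (1,2):
0 0 1 1 0
1 0 1 1 0
1 0 1 1 0
1 1 1 1 0
1 1 1 1 0

After press 3 at (3,1):
0 0 1 1 0
1 0 1 1 0
1 1 1 1 0
0 0 0 1 0
1 0 1 1 0

After press 4 at (3,4):
0 0 1 1 0
1 0 1 1 0
1 1 1 1 1
0 0 0 0 1
1 0 1 1 1

After press 5 at (2,4):
0 0 1 1 0
1 0 1 1 1
1 1 1 0 0
0 0 0 0 0
1 0 1 1 1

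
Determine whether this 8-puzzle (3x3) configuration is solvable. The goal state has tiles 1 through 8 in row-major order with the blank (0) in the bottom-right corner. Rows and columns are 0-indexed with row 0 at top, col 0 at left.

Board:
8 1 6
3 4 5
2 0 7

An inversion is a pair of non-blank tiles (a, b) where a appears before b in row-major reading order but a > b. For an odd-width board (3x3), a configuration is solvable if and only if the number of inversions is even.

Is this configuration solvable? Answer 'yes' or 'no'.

Answer: yes

Derivation:
Inversions (pairs i<j in row-major order where tile[i] > tile[j] > 0): 14
14 is even, so the puzzle is solvable.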